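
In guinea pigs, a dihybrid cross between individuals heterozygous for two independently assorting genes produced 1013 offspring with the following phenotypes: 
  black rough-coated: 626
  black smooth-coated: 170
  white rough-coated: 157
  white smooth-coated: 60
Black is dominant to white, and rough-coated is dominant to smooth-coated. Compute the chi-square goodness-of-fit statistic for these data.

13.518

A dihybrid F₂ with independent assortment and complete dominance at both loci gives a 9:3:3:1 phenotypic ratio.
Under the 9:3:3:1 hypothesis (Σ ratio = 16, N = 1013):
  black rough-coated: 1013 × 9/16 = 569.8125
  black smooth-coated: 1013 × 3/16 = 189.9375
  white rough-coated: 1013 × 3/16 = 189.9375
  white smooth-coated: 1013 × 1/16 = 63.3125
χ² = Σ (O − E)² / E
  black rough-coated: (626 − 569.8125)² / 569.8125 = 5.5405
  black smooth-coated: (170 − 189.9375)² / 189.9375 = 2.0928
  white rough-coated: (157 − 189.9375)² / 189.9375 = 5.7118
  white smooth-coated: (60 − 63.3125)² / 63.3125 = 0.1733
χ² = 5.5405 + 2.0928 + 5.7118 + 0.1733 = 13.5184 ≈ 13.518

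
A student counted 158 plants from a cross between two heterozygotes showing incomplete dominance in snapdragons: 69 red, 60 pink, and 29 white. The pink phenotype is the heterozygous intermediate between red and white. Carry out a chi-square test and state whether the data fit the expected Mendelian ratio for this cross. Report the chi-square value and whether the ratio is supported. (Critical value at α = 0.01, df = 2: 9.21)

29.392; not consistent

With incomplete dominance, a heterozygote × heterozygote cross gives a 1:2:1 phenotypic ratio.
Under the 1:2:1 hypothesis (Σ ratio = 4, N = 158):
  red: 158 × 1/4 = 39.5
  pink: 158 × 2/4 = 79
  white: 158 × 1/4 = 39.5
χ² = Σ (O − E)² / E
  red: (69 − 39.5)² / 39.5 = 22.0316
  pink: (60 − 79)² / 79 = 4.5696
  white: (29 − 39.5)² / 39.5 = 2.7911
χ² = 22.0316 + 4.5696 + 2.7911 = 29.3923 ≈ 29.392
Degrees of freedom = 3 − 1 = 2; critical value at α = 0.01 is 9.21.
Since 29.392 > 9.21, we reject the null hypothesis — the data do not fit the 1:2:1 ratio.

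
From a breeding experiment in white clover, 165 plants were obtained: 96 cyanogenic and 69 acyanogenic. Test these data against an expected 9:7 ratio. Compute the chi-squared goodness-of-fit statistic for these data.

0.250

Under the 9:7 hypothesis (Σ ratio = 16, N = 165):
  cyanogenic: 165 × 9/16 = 92.8125
  acyanogenic: 165 × 7/16 = 72.1875
χ² = Σ (O − E)² / E
  cyanogenic: (96 − 92.8125)² / 92.8125 = 0.1095
  acyanogenic: (69 − 72.1875)² / 72.1875 = 0.1407
χ² = 0.1095 + 0.1407 = 0.2502 ≈ 0.250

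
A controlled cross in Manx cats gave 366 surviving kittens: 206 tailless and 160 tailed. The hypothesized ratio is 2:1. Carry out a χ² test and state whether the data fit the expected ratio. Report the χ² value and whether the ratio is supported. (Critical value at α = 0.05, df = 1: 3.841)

The 2:1 ratio has 3 parts, so with N = 366 the expected counts are:
  tailless: 366 × 2/3 = 244
  tailed: 366 × 1/3 = 122
χ² = Σ (O − E)² / E
  tailless: (206 − 244)² / 244 = 5.9180
  tailed: (160 − 122)² / 122 = 11.8361
χ² = 5.9180 + 11.8361 = 17.7541 ≈ 17.754
Degrees of freedom = 2 − 1 = 1; critical value at α = 0.05 is 3.841.
Since 17.754 > 3.841, we reject the null hypothesis — the data do not fit the 2:1 ratio.

17.754; not consistent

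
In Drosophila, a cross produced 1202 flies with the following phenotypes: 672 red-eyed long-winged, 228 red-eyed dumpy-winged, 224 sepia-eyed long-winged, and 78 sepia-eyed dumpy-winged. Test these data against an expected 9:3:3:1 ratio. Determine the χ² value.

Total ratio parts = 16. Expected numbers out of 1202:
  red-eyed long-winged: 1202 × 9/16 = 676.125
  red-eyed dumpy-winged: 1202 × 3/16 = 225.375
  sepia-eyed long-winged: 1202 × 3/16 = 225.375
  sepia-eyed dumpy-winged: 1202 × 1/16 = 75.125
χ² = Σ (O − E)² / E
  red-eyed long-winged: (672 − 676.125)² / 676.125 = 0.0252
  red-eyed dumpy-winged: (228 − 225.375)² / 225.375 = 0.0306
  sepia-eyed long-winged: (224 − 225.375)² / 225.375 = 0.0084
  sepia-eyed dumpy-winged: (78 − 75.125)² / 75.125 = 0.1100
χ² = 0.0252 + 0.0306 + 0.0084 + 0.1100 = 0.1742 ≈ 0.174

0.174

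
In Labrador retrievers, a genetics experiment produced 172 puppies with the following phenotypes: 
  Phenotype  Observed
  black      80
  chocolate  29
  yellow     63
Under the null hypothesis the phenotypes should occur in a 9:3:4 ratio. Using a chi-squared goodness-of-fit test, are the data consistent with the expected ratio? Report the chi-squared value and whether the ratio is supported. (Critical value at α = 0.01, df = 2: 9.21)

Total ratio parts = 16. Expected numbers out of 172:
  black: 172 × 9/16 = 96.75
  chocolate: 172 × 3/16 = 32.25
  yellow: 172 × 4/16 = 43
χ² = Σ (O − E)² / E
  black: (80 − 96.75)² / 96.75 = 2.8999
  chocolate: (29 − 32.25)² / 32.25 = 0.3275
  yellow: (63 − 43)² / 43 = 9.3023
χ² = 2.8999 + 0.3275 + 9.3023 = 12.5297 ≈ 12.530
Degrees of freedom = 3 − 1 = 2; critical value at α = 0.01 is 9.21.
Since 12.530 > 9.21, we reject the null hypothesis — the data do not fit the 9:3:4 ratio.

12.530; not consistent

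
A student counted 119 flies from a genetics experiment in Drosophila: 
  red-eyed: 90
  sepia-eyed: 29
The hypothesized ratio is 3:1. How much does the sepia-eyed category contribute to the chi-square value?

Total ratio parts = 4. Expected numbers out of 119:
  red-eyed: 119 × 3/4 = 89.25
  sepia-eyed: 119 × 1/4 = 29.75
Contribution of sepia-eyed: (29 − 29.75)² / 29.75 = 0.0189

0.019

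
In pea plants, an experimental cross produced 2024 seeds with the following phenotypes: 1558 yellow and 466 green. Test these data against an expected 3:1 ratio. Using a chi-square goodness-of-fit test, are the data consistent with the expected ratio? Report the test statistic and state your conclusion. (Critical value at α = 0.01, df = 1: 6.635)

Expected counts for N = 2024 under a 3:1 ratio (total parts = 4):
  yellow: 2024 × 3/4 = 1518
  green: 2024 × 1/4 = 506
χ² = Σ (O − E)² / E
  yellow: (1558 − 1518)² / 1518 = 1.0540
  green: (466 − 506)² / 506 = 3.1621
χ² = 1.0540 + 3.1621 = 4.2161 ≈ 4.216
Degrees of freedom = 2 − 1 = 1; critical value at α = 0.01 is 6.635.
Since 4.216 < 6.635, we fail to reject the null hypothesis — the data are consistent with the 3:1 ratio.

4.216; consistent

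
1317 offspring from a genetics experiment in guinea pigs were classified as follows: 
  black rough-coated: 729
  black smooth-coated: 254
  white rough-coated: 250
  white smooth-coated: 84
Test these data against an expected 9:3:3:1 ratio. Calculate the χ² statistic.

0.463

The 9:3:3:1 ratio has 16 parts, so with N = 1317 the expected counts are:
  black rough-coated: 1317 × 9/16 = 740.8125
  black smooth-coated: 1317 × 3/16 = 246.9375
  white rough-coated: 1317 × 3/16 = 246.9375
  white smooth-coated: 1317 × 1/16 = 82.3125
χ² = Σ (O − E)² / E
  black rough-coated: (729 − 740.8125)² / 740.8125 = 0.1884
  black smooth-coated: (254 − 246.9375)² / 246.9375 = 0.2020
  white rough-coated: (250 − 246.9375)² / 246.9375 = 0.0380
  white smooth-coated: (84 − 82.3125)² / 82.3125 = 0.0346
χ² = 0.1884 + 0.2020 + 0.0380 + 0.0346 = 0.463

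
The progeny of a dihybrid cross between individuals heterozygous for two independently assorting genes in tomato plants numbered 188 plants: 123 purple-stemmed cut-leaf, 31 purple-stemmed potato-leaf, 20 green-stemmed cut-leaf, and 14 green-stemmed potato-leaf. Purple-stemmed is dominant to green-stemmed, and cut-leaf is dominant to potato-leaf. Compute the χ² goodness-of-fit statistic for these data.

A dihybrid F₂ with independent assortment and complete dominance at both loci gives a 9:3:3:1 phenotypic ratio.
The 9:3:3:1 ratio has 16 parts, so with N = 188 the expected counts are:
  purple-stemmed cut-leaf: 188 × 9/16 = 105.75
  purple-stemmed potato-leaf: 188 × 3/16 = 35.25
  green-stemmed cut-leaf: 188 × 3/16 = 35.25
  green-stemmed potato-leaf: 188 × 1/16 = 11.75
χ² = Σ (O − E)² / E
  purple-stemmed cut-leaf: (123 − 105.75)² / 105.75 = 2.8138
  purple-stemmed potato-leaf: (31 − 35.25)² / 35.25 = 0.5124
  green-stemmed cut-leaf: (20 − 35.25)² / 35.25 = 6.5975
  green-stemmed potato-leaf: (14 − 11.75)² / 11.75 = 0.4309
χ² = 2.8138 + 0.5124 + 6.5975 + 0.4309 = 10.3546 ≈ 10.355

10.355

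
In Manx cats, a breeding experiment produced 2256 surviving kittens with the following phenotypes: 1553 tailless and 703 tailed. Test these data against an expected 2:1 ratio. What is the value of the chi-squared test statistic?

Under the 2:1 hypothesis (Σ ratio = 3, N = 2256):
  tailless: 2256 × 2/3 = 1504
  tailed: 2256 × 1/3 = 752
χ² = Σ (O − E)² / E
  tailless: (1553 − 1504)² / 1504 = 1.5964
  tailed: (703 − 752)² / 752 = 3.1928
χ² = 1.5964 + 3.1928 = 4.7892 ≈ 4.789

4.789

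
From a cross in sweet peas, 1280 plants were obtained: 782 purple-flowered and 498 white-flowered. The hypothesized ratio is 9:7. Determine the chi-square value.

12.203

Expected counts for N = 1280 under a 9:7 ratio (total parts = 16):
  purple-flowered: 1280 × 9/16 = 720
  white-flowered: 1280 × 7/16 = 560
χ² = Σ (O − E)² / E
  purple-flowered: (782 − 720)² / 720 = 5.3389
  white-flowered: (498 − 560)² / 560 = 6.8643
χ² = 5.3389 + 6.8643 = 12.2032 ≈ 12.203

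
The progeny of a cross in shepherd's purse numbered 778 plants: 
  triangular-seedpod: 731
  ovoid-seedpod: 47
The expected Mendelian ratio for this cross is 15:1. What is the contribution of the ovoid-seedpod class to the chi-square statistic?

0.054

Under the 15:1 hypothesis (Σ ratio = 16, N = 778):
  triangular-seedpod: 778 × 15/16 = 729.375
  ovoid-seedpod: 778 × 1/16 = 48.625
Contribution of ovoid-seedpod: (47 − 48.625)² / 48.625 = 0.0543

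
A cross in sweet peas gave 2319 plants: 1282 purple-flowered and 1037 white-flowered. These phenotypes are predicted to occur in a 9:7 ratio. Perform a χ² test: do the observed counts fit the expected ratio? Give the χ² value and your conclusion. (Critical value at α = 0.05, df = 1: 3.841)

0.882; consistent

The 9:7 ratio has 16 parts, so with N = 2319 the expected counts are:
  purple-flowered: 2319 × 9/16 = 1304.4375
  white-flowered: 2319 × 7/16 = 1014.5625
χ² = Σ (O − E)² / E
  purple-flowered: (1282 − 1304.4375)² / 1304.4375 = 0.3859
  white-flowered: (1037 − 1014.5625)² / 1014.5625 = 0.4962
χ² = 0.3859 + 0.4962 = 0.8821 ≈ 0.882
Degrees of freedom = 2 − 1 = 1; critical value at α = 0.05 is 3.841.
Since 0.882 < 3.841, we fail to reject the null hypothesis — the data are consistent with the 9:7 ratio.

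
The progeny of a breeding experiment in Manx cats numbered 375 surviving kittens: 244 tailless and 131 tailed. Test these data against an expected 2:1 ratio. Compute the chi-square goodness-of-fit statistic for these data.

Total ratio parts = 3. Expected numbers out of 375:
  tailless: 375 × 2/3 = 250
  tailed: 375 × 1/3 = 125
χ² = Σ (O − E)² / E
  tailless: (244 − 250)² / 250 = 0.1440
  tailed: (131 − 125)² / 125 = 0.2880
χ² = 0.1440 + 0.2880 = 0.432

0.432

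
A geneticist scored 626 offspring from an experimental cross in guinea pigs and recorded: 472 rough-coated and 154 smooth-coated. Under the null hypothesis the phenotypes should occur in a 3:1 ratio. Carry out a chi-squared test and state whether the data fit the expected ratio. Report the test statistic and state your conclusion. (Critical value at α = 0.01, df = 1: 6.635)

0.053; consistent

The 3:1 ratio has 4 parts, so with N = 626 the expected counts are:
  rough-coated: 626 × 3/4 = 469.5
  smooth-coated: 626 × 1/4 = 156.5
χ² = Σ (O − E)² / E
  rough-coated: (472 − 469.5)² / 469.5 = 0.0133
  smooth-coated: (154 − 156.5)² / 156.5 = 0.0399
χ² = 0.0133 + 0.0399 = 0.0532 ≈ 0.053
Degrees of freedom = 2 − 1 = 1; critical value at α = 0.01 is 6.635.
Since 0.053 < 6.635, we fail to reject the null hypothesis — the data are consistent with the 3:1 ratio.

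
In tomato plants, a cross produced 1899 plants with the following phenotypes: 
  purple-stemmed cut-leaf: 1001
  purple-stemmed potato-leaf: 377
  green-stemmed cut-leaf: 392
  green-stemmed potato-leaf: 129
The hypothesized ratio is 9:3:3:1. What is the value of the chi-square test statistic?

9.980

Under the 9:3:3:1 hypothesis (Σ ratio = 16, N = 1899):
  purple-stemmed cut-leaf: 1899 × 9/16 = 1068.1875
  purple-stemmed potato-leaf: 1899 × 3/16 = 356.0625
  green-stemmed cut-leaf: 1899 × 3/16 = 356.0625
  green-stemmed potato-leaf: 1899 × 1/16 = 118.6875
χ² = Σ (O − E)² / E
  purple-stemmed cut-leaf: (1001 − 1068.1875)² / 1068.1875 = 4.2260
  purple-stemmed potato-leaf: (377 − 356.0625)² / 356.0625 = 1.2312
  green-stemmed cut-leaf: (392 − 356.0625)² / 356.0625 = 3.6272
  green-stemmed potato-leaf: (129 − 118.6875)² / 118.6875 = 0.8960
χ² = 4.2260 + 1.2312 + 3.6272 + 0.8960 = 9.9804 ≈ 9.980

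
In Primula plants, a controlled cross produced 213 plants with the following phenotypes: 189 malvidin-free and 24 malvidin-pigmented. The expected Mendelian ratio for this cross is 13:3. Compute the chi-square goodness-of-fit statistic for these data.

7.828

Total ratio parts = 16. Expected numbers out of 213:
  malvidin-free: 213 × 13/16 = 173.0625
  malvidin-pigmented: 213 × 3/16 = 39.9375
χ² = Σ (O − E)² / E
  malvidin-free: (189 − 173.0625)² / 173.0625 = 1.4677
  malvidin-pigmented: (24 − 39.9375)² / 39.9375 = 6.3600
χ² = 1.4677 + 6.3600 = 7.8277 ≈ 7.828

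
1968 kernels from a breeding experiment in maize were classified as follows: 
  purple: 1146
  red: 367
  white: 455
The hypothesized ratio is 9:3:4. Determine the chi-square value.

4.167

The 9:3:4 ratio has 16 parts, so with N = 1968 the expected counts are:
  purple: 1968 × 9/16 = 1107
  red: 1968 × 3/16 = 369
  white: 1968 × 4/16 = 492
χ² = Σ (O − E)² / E
  purple: (1146 − 1107)² / 1107 = 1.3740
  red: (367 − 369)² / 369 = 0.0108
  white: (455 − 492)² / 492 = 2.7825
χ² = 1.3740 + 0.0108 + 2.7825 = 4.1673 ≈ 4.167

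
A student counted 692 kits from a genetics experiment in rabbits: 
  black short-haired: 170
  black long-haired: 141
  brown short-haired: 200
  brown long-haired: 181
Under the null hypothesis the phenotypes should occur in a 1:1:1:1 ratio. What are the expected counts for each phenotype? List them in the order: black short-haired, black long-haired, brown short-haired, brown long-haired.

Expected counts for N = 692 under a 1:1:1:1 ratio (total parts = 4):
  black short-haired: 692 × 1/4 = 173
  black long-haired: 692 × 1/4 = 173
  brown short-haired: 692 × 1/4 = 173
  brown long-haired: 692 × 1/4 = 173

173, 173, 173, 173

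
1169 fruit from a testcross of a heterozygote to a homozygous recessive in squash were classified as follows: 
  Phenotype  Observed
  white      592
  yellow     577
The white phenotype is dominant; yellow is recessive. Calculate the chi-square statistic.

A testcross of a heterozygote (Aa × aa) gives a 1:1 phenotypic ratio.
Under the 1:1 hypothesis (Σ ratio = 2, N = 1169):
  white: 1169 × 1/2 = 584.5
  yellow: 1169 × 1/2 = 584.5
χ² = Σ (O − E)² / E
  white: (592 − 584.5)² / 584.5 = 0.0962
  yellow: (577 − 584.5)² / 584.5 = 0.0962
χ² = 0.0962 + 0.0962 = 0.1924 ≈ 0.192

0.192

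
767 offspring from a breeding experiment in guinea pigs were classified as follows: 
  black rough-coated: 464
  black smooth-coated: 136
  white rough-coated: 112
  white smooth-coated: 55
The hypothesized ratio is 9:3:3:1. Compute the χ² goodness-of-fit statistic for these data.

Expected counts for N = 767 under a 9:3:3:1 ratio (total parts = 16):
  black rough-coated: 767 × 9/16 = 431.4375
  black smooth-coated: 767 × 3/16 = 143.8125
  white rough-coated: 767 × 3/16 = 143.8125
  white smooth-coated: 767 × 1/16 = 47.9375
χ² = Σ (O − E)² / E
  black rough-coated: (464 − 431.4375)² / 431.4375 = 2.4576
  black smooth-coated: (136 − 143.8125)² / 143.8125 = 0.4244
  white rough-coated: (112 − 143.8125)² / 143.8125 = 7.0372
  white smooth-coated: (55 − 47.9375)² / 47.9375 = 1.0405
χ² = 2.4576 + 0.4244 + 7.0372 + 1.0405 = 10.9597 ≈ 10.960

10.960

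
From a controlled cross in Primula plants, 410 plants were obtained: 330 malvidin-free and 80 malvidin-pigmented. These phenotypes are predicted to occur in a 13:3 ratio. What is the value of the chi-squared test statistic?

0.156

Under the 13:3 hypothesis (Σ ratio = 16, N = 410):
  malvidin-free: 410 × 13/16 = 333.125
  malvidin-pigmented: 410 × 3/16 = 76.875
χ² = Σ (O − E)² / E
  malvidin-free: (330 − 333.125)² / 333.125 = 0.0293
  malvidin-pigmented: (80 − 76.875)² / 76.875 = 0.1270
χ² = 0.0293 + 0.1270 = 0.1563 ≈ 0.156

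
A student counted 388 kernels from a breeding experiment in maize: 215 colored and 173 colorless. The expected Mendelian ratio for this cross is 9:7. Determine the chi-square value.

0.111

Total ratio parts = 16. Expected numbers out of 388:
  colored: 388 × 9/16 = 218.25
  colorless: 388 × 7/16 = 169.75
χ² = Σ (O − E)² / E
  colored: (215 − 218.25)² / 218.25 = 0.0484
  colorless: (173 − 169.75)² / 169.75 = 0.0622
χ² = 0.0484 + 0.0622 = 0.1106 ≈ 0.111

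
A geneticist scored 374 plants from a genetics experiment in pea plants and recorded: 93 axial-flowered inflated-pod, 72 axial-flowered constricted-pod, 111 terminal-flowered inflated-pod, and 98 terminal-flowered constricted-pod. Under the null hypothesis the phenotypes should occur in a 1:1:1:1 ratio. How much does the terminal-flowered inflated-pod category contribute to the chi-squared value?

Under the 1:1:1:1 hypothesis (Σ ratio = 4, N = 374):
  axial-flowered inflated-pod: 374 × 1/4 = 93.5
  axial-flowered constricted-pod: 374 × 1/4 = 93.5
  terminal-flowered inflated-pod: 374 × 1/4 = 93.5
  terminal-flowered constricted-pod: 374 × 1/4 = 93.5
Contribution of terminal-flowered inflated-pod: (111 − 93.5)² / 93.5 = 3.2754

3.275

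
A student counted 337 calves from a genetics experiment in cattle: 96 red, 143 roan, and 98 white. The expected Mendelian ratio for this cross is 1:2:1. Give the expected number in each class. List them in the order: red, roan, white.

Total ratio parts = 4. Expected numbers out of 337:
  red: 337 × 1/4 = 84.25
  roan: 337 × 2/4 = 168.5
  white: 337 × 1/4 = 84.25

84.25, 168.5, 84.25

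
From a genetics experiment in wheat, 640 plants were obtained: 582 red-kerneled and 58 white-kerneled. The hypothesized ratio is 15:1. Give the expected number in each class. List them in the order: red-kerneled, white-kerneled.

Total ratio parts = 16. Expected numbers out of 640:
  red-kerneled: 640 × 15/16 = 600
  white-kerneled: 640 × 1/16 = 40

600, 40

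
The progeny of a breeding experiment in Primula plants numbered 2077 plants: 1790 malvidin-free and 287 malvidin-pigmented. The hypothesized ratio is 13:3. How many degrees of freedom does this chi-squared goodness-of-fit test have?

A goodness-of-fit test with 2 phenotype classes has df = 2 − 1 = 1.

1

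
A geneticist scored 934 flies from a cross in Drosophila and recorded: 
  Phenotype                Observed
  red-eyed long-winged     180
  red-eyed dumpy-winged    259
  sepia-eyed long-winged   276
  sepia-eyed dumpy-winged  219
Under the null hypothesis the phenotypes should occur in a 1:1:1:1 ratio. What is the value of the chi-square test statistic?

Total ratio parts = 4. Expected numbers out of 934:
  red-eyed long-winged: 934 × 1/4 = 233.5
  red-eyed dumpy-winged: 934 × 1/4 = 233.5
  sepia-eyed long-winged: 934 × 1/4 = 233.5
  sepia-eyed dumpy-winged: 934 × 1/4 = 233.5
χ² = Σ (O − E)² / E
  red-eyed long-winged: (180 − 233.5)² / 233.5 = 12.2580
  red-eyed dumpy-winged: (259 − 233.5)² / 233.5 = 2.7848
  sepia-eyed long-winged: (276 − 233.5)² / 233.5 = 7.7355
  sepia-eyed dumpy-winged: (219 − 233.5)² / 233.5 = 0.9004
χ² = 12.2580 + 2.7848 + 7.7355 + 0.9004 = 23.6787 ≈ 23.679

23.679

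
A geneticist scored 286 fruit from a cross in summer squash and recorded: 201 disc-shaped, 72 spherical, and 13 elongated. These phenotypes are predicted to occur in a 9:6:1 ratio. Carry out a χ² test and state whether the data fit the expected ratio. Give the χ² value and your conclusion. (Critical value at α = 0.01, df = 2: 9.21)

The 9:6:1 ratio has 16 parts, so with N = 286 the expected counts are:
  disc-shaped: 286 × 9/16 = 160.875
  spherical: 286 × 6/16 = 107.25
  elongated: 286 × 1/16 = 17.875
χ² = Σ (O − E)² / E
  disc-shaped: (201 − 160.875)² / 160.875 = 10.0079
  spherical: (72 − 107.25)² / 107.25 = 11.5857
  elongated: (13 − 17.875)² / 17.875 = 1.3295
χ² = 10.0079 + 11.5857 + 1.3295 = 22.9231 ≈ 22.923
Degrees of freedom = 3 − 1 = 2; critical value at α = 0.01 is 9.21.
Since 22.923 > 9.21, we reject the null hypothesis — the data do not fit the 9:6:1 ratio.

22.923; not consistent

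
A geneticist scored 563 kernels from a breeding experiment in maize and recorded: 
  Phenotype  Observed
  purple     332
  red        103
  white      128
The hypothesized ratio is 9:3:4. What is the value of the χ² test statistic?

1.958

Expected counts for N = 563 under a 9:3:4 ratio (total parts = 16):
  purple: 563 × 9/16 = 316.6875
  red: 563 × 3/16 = 105.5625
  white: 563 × 4/16 = 140.75
χ² = Σ (O − E)² / E
  purple: (332 − 316.6875)² / 316.6875 = 0.7404
  red: (103 − 105.5625)² / 105.5625 = 0.0622
  white: (128 − 140.75)² / 140.75 = 1.1550
χ² = 0.7404 + 0.0622 + 1.1550 = 1.9576 ≈ 1.958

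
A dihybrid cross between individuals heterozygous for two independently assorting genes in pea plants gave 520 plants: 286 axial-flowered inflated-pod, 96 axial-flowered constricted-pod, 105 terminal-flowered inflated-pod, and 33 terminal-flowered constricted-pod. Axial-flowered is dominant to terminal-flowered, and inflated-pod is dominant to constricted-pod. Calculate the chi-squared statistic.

A dihybrid F₂ with independent assortment and complete dominance at both loci gives a 9:3:3:1 phenotypic ratio.
The 9:3:3:1 ratio has 16 parts, so with N = 520 the expected counts are:
  axial-flowered inflated-pod: 520 × 9/16 = 292.5
  axial-flowered constricted-pod: 520 × 3/16 = 97.5
  terminal-flowered inflated-pod: 520 × 3/16 = 97.5
  terminal-flowered constricted-pod: 520 × 1/16 = 32.5
χ² = Σ (O − E)² / E
  axial-flowered inflated-pod: (286 − 292.5)² / 292.5 = 0.1444
  axial-flowered constricted-pod: (96 − 97.5)² / 97.5 = 0.0231
  terminal-flowered inflated-pod: (105 − 97.5)² / 97.5 = 0.5769
  terminal-flowered constricted-pod: (33 − 32.5)² / 32.5 = 0.0077
χ² = 0.1444 + 0.0231 + 0.5769 + 0.0077 = 0.7521 ≈ 0.752

0.752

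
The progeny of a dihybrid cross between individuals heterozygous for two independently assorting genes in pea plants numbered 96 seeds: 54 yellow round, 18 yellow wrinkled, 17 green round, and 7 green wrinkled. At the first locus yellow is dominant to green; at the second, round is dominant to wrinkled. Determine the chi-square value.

0.222

A dihybrid F₂ with independent assortment and complete dominance at both loci gives a 9:3:3:1 phenotypic ratio.
Total ratio parts = 16. Expected numbers out of 96:
  yellow round: 96 × 9/16 = 54
  yellow wrinkled: 96 × 3/16 = 18
  green round: 96 × 3/16 = 18
  green wrinkled: 96 × 1/16 = 6
χ² = Σ (O − E)² / E
  yellow round: (54 − 54)² / 54 = 0.0000
  yellow wrinkled: (18 − 18)² / 18 = 0.0000
  green round: (17 − 18)² / 18 = 0.0556
  green wrinkled: (7 − 6)² / 6 = 0.1667
χ² = 0.0000 + 0.0000 + 0.0556 + 0.1667 = 0.2223 ≈ 0.222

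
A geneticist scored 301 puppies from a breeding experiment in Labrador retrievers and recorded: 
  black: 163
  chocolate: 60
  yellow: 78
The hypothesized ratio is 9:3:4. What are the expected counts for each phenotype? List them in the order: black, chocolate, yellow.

169.3125, 56.4375, 75.25

The 9:3:4 ratio has 16 parts, so with N = 301 the expected counts are:
  black: 301 × 9/16 = 169.3125
  chocolate: 301 × 3/16 = 56.4375
  yellow: 301 × 4/16 = 75.25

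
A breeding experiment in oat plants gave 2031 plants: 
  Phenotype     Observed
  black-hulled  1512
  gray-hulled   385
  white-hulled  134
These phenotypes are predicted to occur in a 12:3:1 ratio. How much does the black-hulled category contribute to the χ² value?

Under the 12:3:1 hypothesis (Σ ratio = 16, N = 2031):
  black-hulled: 2031 × 12/16 = 1523.25
  gray-hulled: 2031 × 3/16 = 380.8125
  white-hulled: 2031 × 1/16 = 126.9375
Contribution of black-hulled: (1512 − 1523.25)² / 1523.25 = 0.0831

0.083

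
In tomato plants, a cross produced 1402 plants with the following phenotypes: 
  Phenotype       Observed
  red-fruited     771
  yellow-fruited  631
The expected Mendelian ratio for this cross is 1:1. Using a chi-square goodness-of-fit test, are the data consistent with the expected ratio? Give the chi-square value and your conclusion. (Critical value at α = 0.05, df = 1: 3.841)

Expected counts for N = 1402 under a 1:1 ratio (total parts = 2):
  red-fruited: 1402 × 1/2 = 701
  yellow-fruited: 1402 × 1/2 = 701
χ² = Σ (O − E)² / E
  red-fruited: (771 − 701)² / 701 = 6.9900
  yellow-fruited: (631 − 701)² / 701 = 6.9900
χ² = 6.9900 + 6.9900 = 13.980
Degrees of freedom = 2 − 1 = 1; critical value at α = 0.05 is 3.841.
Since 13.980 > 3.841, we reject the null hypothesis — the data do not fit the 1:1 ratio.

13.980; not consistent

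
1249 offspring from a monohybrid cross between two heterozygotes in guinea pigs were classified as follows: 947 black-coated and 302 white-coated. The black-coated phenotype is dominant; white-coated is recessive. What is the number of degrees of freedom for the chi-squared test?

For a monohybrid cross between heterozygotes with complete dominance, the expected phenotypic ratio is 3:1.
A goodness-of-fit test with 2 phenotype classes has df = 2 − 1 = 1.

1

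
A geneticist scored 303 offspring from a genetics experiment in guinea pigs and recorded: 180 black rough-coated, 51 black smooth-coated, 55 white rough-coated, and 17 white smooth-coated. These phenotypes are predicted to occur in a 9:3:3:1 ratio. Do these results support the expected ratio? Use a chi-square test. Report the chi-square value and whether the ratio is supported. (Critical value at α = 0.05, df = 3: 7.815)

Expected counts for N = 303 under a 9:3:3:1 ratio (total parts = 16):
  black rough-coated: 303 × 9/16 = 170.4375
  black smooth-coated: 303 × 3/16 = 56.8125
  white rough-coated: 303 × 3/16 = 56.8125
  white smooth-coated: 303 × 1/16 = 18.9375
χ² = Σ (O − E)² / E
  black rough-coated: (180 − 170.4375)² / 170.4375 = 0.5365
  black smooth-coated: (51 − 56.8125)² / 56.8125 = 0.5947
  white rough-coated: (55 − 56.8125)² / 56.8125 = 0.0578
  white smooth-coated: (17 − 18.9375)² / 18.9375 = 0.1982
χ² = 0.5365 + 0.5947 + 0.0578 + 0.1982 = 1.3872 ≈ 1.387
Degrees of freedom = 4 − 1 = 3; critical value at α = 0.05 is 7.815.
Since 1.387 < 7.815, we fail to reject the null hypothesis — the data are consistent with the 9:3:3:1 ratio.

1.387; consistent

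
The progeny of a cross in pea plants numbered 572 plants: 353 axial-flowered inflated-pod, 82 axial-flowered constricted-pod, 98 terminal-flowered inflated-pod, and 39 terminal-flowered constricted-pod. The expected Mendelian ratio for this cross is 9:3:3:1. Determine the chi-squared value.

Under the 9:3:3:1 hypothesis (Σ ratio = 16, N = 572):
  axial-flowered inflated-pod: 572 × 9/16 = 321.75
  axial-flowered constricted-pod: 572 × 3/16 = 107.25
  terminal-flowered inflated-pod: 572 × 3/16 = 107.25
  terminal-flowered constricted-pod: 572 × 1/16 = 35.75
χ² = Σ (O − E)² / E
  axial-flowered inflated-pod: (353 − 321.75)² / 321.75 = 3.0352
  axial-flowered constricted-pod: (82 − 107.25)² / 107.25 = 5.9446
  terminal-flowered inflated-pod: (98 − 107.25)² / 107.25 = 0.7978
  terminal-flowered constricted-pod: (39 − 35.75)² / 35.75 = 0.2955
χ² = 3.0352 + 5.9446 + 0.7978 + 0.2955 = 10.0731 ≈ 10.073

10.073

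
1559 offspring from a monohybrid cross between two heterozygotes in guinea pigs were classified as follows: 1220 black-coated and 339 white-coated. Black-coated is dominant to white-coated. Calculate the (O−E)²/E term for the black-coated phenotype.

For a monohybrid cross between heterozygotes with complete dominance, the expected phenotypic ratio is 3:1.
Expected counts for N = 1559 under a 3:1 ratio (total parts = 4):
  black-coated: 1559 × 3/4 = 1169.25
  white-coated: 1559 × 1/4 = 389.75
Contribution of black-coated: (1220 − 1169.25)² / 1169.25 = 2.2027

2.203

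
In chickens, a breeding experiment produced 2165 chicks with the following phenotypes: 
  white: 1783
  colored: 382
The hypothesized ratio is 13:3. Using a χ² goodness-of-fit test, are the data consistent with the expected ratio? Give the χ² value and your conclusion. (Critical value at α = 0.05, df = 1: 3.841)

Expected counts for N = 2165 under a 13:3 ratio (total parts = 16):
  white: 2165 × 13/16 = 1759.0625
  colored: 2165 × 3/16 = 405.9375
χ² = Σ (O − E)² / E
  white: (1783 − 1759.0625)² / 1759.0625 = 0.3257
  colored: (382 − 405.9375)² / 405.9375 = 1.4116
χ² = 0.3257 + 1.4116 = 1.7373 ≈ 1.737
Degrees of freedom = 2 − 1 = 1; critical value at α = 0.05 is 3.841.
Since 1.737 < 3.841, we fail to reject the null hypothesis — the data are consistent with the 13:3 ratio.

1.737; consistent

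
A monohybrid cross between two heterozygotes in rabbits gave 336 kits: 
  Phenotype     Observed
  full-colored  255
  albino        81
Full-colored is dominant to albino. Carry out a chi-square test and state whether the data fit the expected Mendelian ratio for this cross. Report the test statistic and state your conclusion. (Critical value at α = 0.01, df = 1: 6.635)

0.143; consistent

For a monohybrid cross between heterozygotes with complete dominance, the expected phenotypic ratio is 3:1.
Total ratio parts = 4. Expected numbers out of 336:
  full-colored: 336 × 3/4 = 252
  albino: 336 × 1/4 = 84
χ² = Σ (O − E)² / E
  full-colored: (255 − 252)² / 252 = 0.0357
  albino: (81 − 84)² / 84 = 0.1071
χ² = 0.0357 + 0.1071 = 0.1428 ≈ 0.143
Degrees of freedom = 2 − 1 = 1; critical value at α = 0.01 is 6.635.
Since 0.143 < 6.635, we fail to reject the null hypothesis — the data are consistent with the 3:1 ratio.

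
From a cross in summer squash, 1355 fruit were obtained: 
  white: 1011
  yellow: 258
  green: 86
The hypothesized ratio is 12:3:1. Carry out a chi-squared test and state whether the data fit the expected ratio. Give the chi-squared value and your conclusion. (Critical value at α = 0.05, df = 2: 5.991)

The 12:3:1 ratio has 16 parts, so with N = 1355 the expected counts are:
  white: 1355 × 12/16 = 1016.25
  yellow: 1355 × 3/16 = 254.0625
  green: 1355 × 1/16 = 84.6875
χ² = Σ (O − E)² / E
  white: (1011 − 1016.25)² / 1016.25 = 0.0271
  yellow: (258 − 254.0625)² / 254.0625 = 0.0610
  green: (86 − 84.6875)² / 84.6875 = 0.0203
χ² = 0.0271 + 0.0610 + 0.0203 = 0.1084 ≈ 0.108
Degrees of freedom = 3 − 1 = 2; critical value at α = 0.05 is 5.991.
Since 0.108 < 5.991, we fail to reject the null hypothesis — the data are consistent with the 12:3:1 ratio.

0.108; consistent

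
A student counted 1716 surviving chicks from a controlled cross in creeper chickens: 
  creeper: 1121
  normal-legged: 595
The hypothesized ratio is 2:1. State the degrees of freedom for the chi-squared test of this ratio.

A goodness-of-fit test with 2 phenotype classes has df = 2 − 1 = 1.

1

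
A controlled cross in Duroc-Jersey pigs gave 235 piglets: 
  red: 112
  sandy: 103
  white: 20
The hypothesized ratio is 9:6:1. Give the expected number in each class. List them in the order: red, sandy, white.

Expected counts for N = 235 under a 9:6:1 ratio (total parts = 16):
  red: 235 × 9/16 = 132.1875
  sandy: 235 × 6/16 = 88.125
  white: 235 × 1/16 = 14.6875

132.1875, 88.125, 14.6875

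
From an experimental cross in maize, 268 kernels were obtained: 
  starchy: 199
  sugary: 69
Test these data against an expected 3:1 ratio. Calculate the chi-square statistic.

0.080

Total ratio parts = 4. Expected numbers out of 268:
  starchy: 268 × 3/4 = 201
  sugary: 268 × 1/4 = 67
χ² = Σ (O − E)² / E
  starchy: (199 − 201)² / 201 = 0.0199
  sugary: (69 − 67)² / 67 = 0.0597
χ² = 0.0199 + 0.0597 = 0.0796 ≈ 0.080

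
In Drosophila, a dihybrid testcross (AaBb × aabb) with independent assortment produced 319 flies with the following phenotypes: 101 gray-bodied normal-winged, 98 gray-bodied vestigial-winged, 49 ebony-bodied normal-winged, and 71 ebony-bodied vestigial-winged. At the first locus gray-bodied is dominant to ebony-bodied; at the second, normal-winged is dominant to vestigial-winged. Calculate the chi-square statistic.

22.655

A dihybrid testcross with independent assortment gives a 1:1:1:1 ratio.
Total ratio parts = 4. Expected numbers out of 319:
  gray-bodied normal-winged: 319 × 1/4 = 79.75
  gray-bodied vestigial-winged: 319 × 1/4 = 79.75
  ebony-bodied normal-winged: 319 × 1/4 = 79.75
  ebony-bodied vestigial-winged: 319 × 1/4 = 79.75
χ² = Σ (O − E)² / E
  gray-bodied normal-winged: (101 − 79.75)² / 79.75 = 5.6622
  gray-bodied vestigial-winged: (98 − 79.75)² / 79.75 = 4.1763
  ebony-bodied normal-winged: (49 − 79.75)² / 79.75 = 11.8566
  ebony-bodied vestigial-winged: (71 − 79.75)² / 79.75 = 0.9600
χ² = 5.6622 + 4.1763 + 11.8566 + 0.9600 = 22.6551 ≈ 22.655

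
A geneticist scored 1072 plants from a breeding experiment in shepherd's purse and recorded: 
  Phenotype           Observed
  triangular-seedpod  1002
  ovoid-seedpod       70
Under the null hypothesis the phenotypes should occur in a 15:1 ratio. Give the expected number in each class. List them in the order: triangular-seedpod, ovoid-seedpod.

1005, 67

Total ratio parts = 16. Expected numbers out of 1072:
  triangular-seedpod: 1072 × 15/16 = 1005
  ovoid-seedpod: 1072 × 1/16 = 67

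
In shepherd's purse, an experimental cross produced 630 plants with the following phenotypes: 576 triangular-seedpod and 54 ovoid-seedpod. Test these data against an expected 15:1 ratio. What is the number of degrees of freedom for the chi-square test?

A goodness-of-fit test with 2 phenotype classes has df = 2 − 1 = 1.

1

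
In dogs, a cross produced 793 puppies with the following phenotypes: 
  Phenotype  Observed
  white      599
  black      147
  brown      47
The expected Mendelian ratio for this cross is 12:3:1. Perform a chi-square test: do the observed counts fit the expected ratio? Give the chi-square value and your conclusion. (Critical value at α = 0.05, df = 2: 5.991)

Expected counts for N = 793 under a 12:3:1 ratio (total parts = 16):
  white: 793 × 12/16 = 594.75
  black: 793 × 3/16 = 148.6875
  brown: 793 × 1/16 = 49.5625
χ² = Σ (O − E)² / E
  white: (599 − 594.75)² / 594.75 = 0.0304
  black: (147 − 148.6875)² / 148.6875 = 0.0192
  brown: (47 − 49.5625)² / 49.5625 = 0.1325
χ² = 0.0304 + 0.0192 + 0.1325 = 0.1821 ≈ 0.182
Degrees of freedom = 3 − 1 = 2; critical value at α = 0.05 is 5.991.
Since 0.182 < 5.991, we fail to reject the null hypothesis — the data are consistent with the 12:3:1 ratio.

0.182; consistent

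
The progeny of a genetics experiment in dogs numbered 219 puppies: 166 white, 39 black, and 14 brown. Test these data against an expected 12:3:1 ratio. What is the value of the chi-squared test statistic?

0.129

Expected counts for N = 219 under a 12:3:1 ratio (total parts = 16):
  white: 219 × 12/16 = 164.25
  black: 219 × 3/16 = 41.0625
  brown: 219 × 1/16 = 13.6875
χ² = Σ (O − E)² / E
  white: (166 − 164.25)² / 164.25 = 0.0186
  black: (39 − 41.0625)² / 41.0625 = 0.1036
  brown: (14 − 13.6875)² / 13.6875 = 0.0071
χ² = 0.0186 + 0.1036 + 0.0071 = 0.1293 ≈ 0.129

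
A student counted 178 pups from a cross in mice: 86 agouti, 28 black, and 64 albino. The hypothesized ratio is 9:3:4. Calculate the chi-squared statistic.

11.403

Total ratio parts = 16. Expected numbers out of 178:
  agouti: 178 × 9/16 = 100.125
  black: 178 × 3/16 = 33.375
  albino: 178 × 4/16 = 44.5
χ² = Σ (O − E)² / E
  agouti: (86 − 100.125)² / 100.125 = 1.9927
  black: (28 − 33.375)² / 33.375 = 0.8656
  albino: (64 − 44.5)² / 44.5 = 8.5449
χ² = 1.9927 + 0.8656 + 8.5449 = 11.4032 ≈ 11.403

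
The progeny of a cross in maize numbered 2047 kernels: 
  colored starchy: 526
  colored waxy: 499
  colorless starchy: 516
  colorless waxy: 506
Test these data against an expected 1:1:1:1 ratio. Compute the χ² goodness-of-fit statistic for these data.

0.814

Expected counts for N = 2047 under a 1:1:1:1 ratio (total parts = 4):
  colored starchy: 2047 × 1/4 = 511.75
  colored waxy: 2047 × 1/4 = 511.75
  colorless starchy: 2047 × 1/4 = 511.75
  colorless waxy: 2047 × 1/4 = 511.75
χ² = Σ (O − E)² / E
  colored starchy: (526 − 511.75)² / 511.75 = 0.3968
  colored waxy: (499 − 511.75)² / 511.75 = 0.3177
  colorless starchy: (516 − 511.75)² / 511.75 = 0.0353
  colorless waxy: (506 − 511.75)² / 511.75 = 0.0646
χ² = 0.3968 + 0.3177 + 0.0353 + 0.0646 = 0.8144 ≈ 0.814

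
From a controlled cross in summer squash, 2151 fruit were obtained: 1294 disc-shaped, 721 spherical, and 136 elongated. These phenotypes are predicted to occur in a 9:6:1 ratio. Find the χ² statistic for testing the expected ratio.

14.948

Total ratio parts = 16. Expected numbers out of 2151:
  disc-shaped: 2151 × 9/16 = 1209.9375
  spherical: 2151 × 6/16 = 806.625
  elongated: 2151 × 1/16 = 134.4375
χ² = Σ (O − E)² / E
  disc-shaped: (1294 − 1209.9375)² / 1209.9375 = 5.8404
  spherical: (721 − 806.625)² / 806.625 = 9.0893
  elongated: (136 − 134.4375)² / 134.4375 = 0.0182
χ² = 5.8404 + 9.0893 + 0.0182 = 14.9479 ≈ 14.948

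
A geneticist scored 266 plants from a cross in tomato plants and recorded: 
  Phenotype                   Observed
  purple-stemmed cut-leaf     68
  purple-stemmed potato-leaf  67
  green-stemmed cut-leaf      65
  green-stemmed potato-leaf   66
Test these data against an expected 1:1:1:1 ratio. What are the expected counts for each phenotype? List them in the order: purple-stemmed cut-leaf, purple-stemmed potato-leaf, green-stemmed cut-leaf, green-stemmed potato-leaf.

Under the 1:1:1:1 hypothesis (Σ ratio = 4, N = 266):
  purple-stemmed cut-leaf: 266 × 1/4 = 66.5
  purple-stemmed potato-leaf: 266 × 1/4 = 66.5
  green-stemmed cut-leaf: 266 × 1/4 = 66.5
  green-stemmed potato-leaf: 266 × 1/4 = 66.5

66.5, 66.5, 66.5, 66.5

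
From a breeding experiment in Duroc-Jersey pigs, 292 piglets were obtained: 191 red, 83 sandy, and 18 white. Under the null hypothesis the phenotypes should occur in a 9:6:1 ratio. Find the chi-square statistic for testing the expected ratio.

Under the 9:6:1 hypothesis (Σ ratio = 16, N = 292):
  red: 292 × 9/16 = 164.25
  sandy: 292 × 6/16 = 109.5
  white: 292 × 1/16 = 18.25
χ² = Σ (O − E)² / E
  red: (191 − 164.25)² / 164.25 = 4.3565
  sandy: (83 − 109.5)² / 109.5 = 6.4132
  white: (18 − 18.25)² / 18.25 = 0.0034
χ² = 4.3565 + 6.4132 + 0.0034 = 10.7731 ≈ 10.773

10.773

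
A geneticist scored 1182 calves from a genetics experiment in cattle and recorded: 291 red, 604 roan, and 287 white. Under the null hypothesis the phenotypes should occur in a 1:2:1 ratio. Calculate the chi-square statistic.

0.599

Under the 1:2:1 hypothesis (Σ ratio = 4, N = 1182):
  red: 1182 × 1/4 = 295.5
  roan: 1182 × 2/4 = 591
  white: 1182 × 1/4 = 295.5
χ² = Σ (O − E)² / E
  red: (291 − 295.5)² / 295.5 = 0.0685
  roan: (604 − 591)² / 591 = 0.2860
  white: (287 − 295.5)² / 295.5 = 0.2445
χ² = 0.0685 + 0.2860 + 0.2445 = 0.599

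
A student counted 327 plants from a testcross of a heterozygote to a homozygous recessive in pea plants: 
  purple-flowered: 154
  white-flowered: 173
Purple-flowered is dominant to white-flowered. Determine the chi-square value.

A testcross of a heterozygote (Aa × aa) gives a 1:1 phenotypic ratio.
Total ratio parts = 2. Expected numbers out of 327:
  purple-flowered: 327 × 1/2 = 163.5
  white-flowered: 327 × 1/2 = 163.5
χ² = Σ (O − E)² / E
  purple-flowered: (154 − 163.5)² / 163.5 = 0.5520
  white-flowered: (173 − 163.5)² / 163.5 = 0.5520
χ² = 0.5520 + 0.5520 = 1.104

1.104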